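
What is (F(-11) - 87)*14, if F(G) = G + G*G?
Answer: 322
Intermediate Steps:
F(G) = G + G²
(F(-11) - 87)*14 = (-11*(1 - 11) - 87)*14 = (-11*(-10) - 87)*14 = (110 - 87)*14 = 23*14 = 322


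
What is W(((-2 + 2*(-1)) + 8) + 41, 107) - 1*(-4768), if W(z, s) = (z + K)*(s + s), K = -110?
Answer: -9142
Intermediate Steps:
W(z, s) = 2*s*(-110 + z) (W(z, s) = (z - 110)*(s + s) = (-110 + z)*(2*s) = 2*s*(-110 + z))
W(((-2 + 2*(-1)) + 8) + 41, 107) - 1*(-4768) = 2*107*(-110 + (((-2 + 2*(-1)) + 8) + 41)) - 1*(-4768) = 2*107*(-110 + (((-2 - 2) + 8) + 41)) + 4768 = 2*107*(-110 + ((-4 + 8) + 41)) + 4768 = 2*107*(-110 + (4 + 41)) + 4768 = 2*107*(-110 + 45) + 4768 = 2*107*(-65) + 4768 = -13910 + 4768 = -9142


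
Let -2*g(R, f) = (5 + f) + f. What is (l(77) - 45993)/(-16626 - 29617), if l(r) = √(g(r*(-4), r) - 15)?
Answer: 45993/46243 - 3*I*√42/92486 ≈ 0.99459 - 0.00021022*I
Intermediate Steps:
g(R, f) = -5/2 - f (g(R, f) = -((5 + f) + f)/2 = -(5 + 2*f)/2 = -5/2 - f)
l(r) = √(-35/2 - r) (l(r) = √((-5/2 - r) - 15) = √(-35/2 - r))
(l(77) - 45993)/(-16626 - 29617) = (√(-70 - 4*77)/2 - 45993)/(-16626 - 29617) = (√(-70 - 308)/2 - 45993)/(-46243) = (√(-378)/2 - 45993)*(-1/46243) = ((3*I*√42)/2 - 45993)*(-1/46243) = (3*I*√42/2 - 45993)*(-1/46243) = (-45993 + 3*I*√42/2)*(-1/46243) = 45993/46243 - 3*I*√42/92486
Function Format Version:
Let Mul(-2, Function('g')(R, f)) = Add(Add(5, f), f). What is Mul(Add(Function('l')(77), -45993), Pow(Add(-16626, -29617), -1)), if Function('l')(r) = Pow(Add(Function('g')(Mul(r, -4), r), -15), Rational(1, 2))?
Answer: Add(Rational(45993, 46243), Mul(Rational(-3, 92486), I, Pow(42, Rational(1, 2)))) ≈ Add(0.99459, Mul(-0.00021022, I))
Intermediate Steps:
Function('g')(R, f) = Add(Rational(-5, 2), Mul(-1, f)) (Function('g')(R, f) = Mul(Rational(-1, 2), Add(Add(5, f), f)) = Mul(Rational(-1, 2), Add(5, Mul(2, f))) = Add(Rational(-5, 2), Mul(-1, f)))
Function('l')(r) = Pow(Add(Rational(-35, 2), Mul(-1, r)), Rational(1, 2)) (Function('l')(r) = Pow(Add(Add(Rational(-5, 2), Mul(-1, r)), -15), Rational(1, 2)) = Pow(Add(Rational(-35, 2), Mul(-1, r)), Rational(1, 2)))
Mul(Add(Function('l')(77), -45993), Pow(Add(-16626, -29617), -1)) = Mul(Add(Mul(Rational(1, 2), Pow(Add(-70, Mul(-4, 77)), Rational(1, 2))), -45993), Pow(Add(-16626, -29617), -1)) = Mul(Add(Mul(Rational(1, 2), Pow(Add(-70, -308), Rational(1, 2))), -45993), Pow(-46243, -1)) = Mul(Add(Mul(Rational(1, 2), Pow(-378, Rational(1, 2))), -45993), Rational(-1, 46243)) = Mul(Add(Mul(Rational(1, 2), Mul(3, I, Pow(42, Rational(1, 2)))), -45993), Rational(-1, 46243)) = Mul(Add(Mul(Rational(3, 2), I, Pow(42, Rational(1, 2))), -45993), Rational(-1, 46243)) = Mul(Add(-45993, Mul(Rational(3, 2), I, Pow(42, Rational(1, 2)))), Rational(-1, 46243)) = Add(Rational(45993, 46243), Mul(Rational(-3, 92486), I, Pow(42, Rational(1, 2))))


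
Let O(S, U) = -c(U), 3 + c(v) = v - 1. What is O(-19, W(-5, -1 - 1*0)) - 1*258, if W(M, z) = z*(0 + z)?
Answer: -255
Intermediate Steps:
c(v) = -4 + v (c(v) = -3 + (v - 1) = -3 + (-1 + v) = -4 + v)
W(M, z) = z² (W(M, z) = z*z = z²)
O(S, U) = 4 - U (O(S, U) = -(-4 + U) = 4 - U)
O(-19, W(-5, -1 - 1*0)) - 1*258 = (4 - (-1 - 1*0)²) - 1*258 = (4 - (-1 + 0)²) - 258 = (4 - 1*(-1)²) - 258 = (4 - 1*1) - 258 = (4 - 1) - 258 = 3 - 258 = -255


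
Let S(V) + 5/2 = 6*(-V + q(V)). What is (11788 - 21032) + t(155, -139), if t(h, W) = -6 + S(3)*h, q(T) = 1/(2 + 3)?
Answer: -24483/2 ≈ -12242.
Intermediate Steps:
q(T) = 1/5
S(V) = -13/10 - 6*V (S(V) = -5/2 + 6*(-V + 1/5) = -5/2 + 6*(1/5 - V) = -5/2 + (6/5 - 6*V) = -13/10 - 6*V)
t(h, W) = -6 - 193*h/10 (t(h, W) = -6 + (-13/10 - 6*3)*h = -6 + (-13/10 - 18)*h = -6 - 193*h/10)
(11788 - 21032) + t(155, -139) = (11788 - 21032) + (-6 - 193/10*155) = -9244 + (-6 - 5983/2) = -9244 - 5995/2 = -24483/2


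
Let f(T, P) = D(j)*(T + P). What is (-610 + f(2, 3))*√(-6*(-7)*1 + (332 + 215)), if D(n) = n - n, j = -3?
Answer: -610*√589 ≈ -14804.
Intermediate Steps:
D(n) = 0
f(T, P) = 0 (f(T, P) = 0*(T + P) = 0*(P + T) = 0)
(-610 + f(2, 3))*√(-6*(-7)*1 + (332 + 215)) = (-610 + 0)*√(-6*(-7)*1 + (332 + 215)) = -610*√(42*1 + 547) = -610*√(42 + 547) = -610*√589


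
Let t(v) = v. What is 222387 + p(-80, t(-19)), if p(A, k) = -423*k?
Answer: 230424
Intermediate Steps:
222387 + p(-80, t(-19)) = 222387 - 423*(-19) = 222387 + 8037 = 230424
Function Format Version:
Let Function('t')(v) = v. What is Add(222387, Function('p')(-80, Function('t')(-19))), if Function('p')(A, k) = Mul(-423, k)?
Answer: 230424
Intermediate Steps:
Add(222387, Function('p')(-80, Function('t')(-19))) = Add(222387, Mul(-423, -19)) = Add(222387, 8037) = 230424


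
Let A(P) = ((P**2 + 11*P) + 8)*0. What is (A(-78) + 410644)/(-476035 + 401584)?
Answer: -31588/5727 ≈ -5.5156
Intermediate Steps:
A(P) = 0 (A(P) = (8 + P**2 + 11*P)*0 = 0)
(A(-78) + 410644)/(-476035 + 401584) = (0 + 410644)/(-476035 + 401584) = 410644/(-74451) = 410644*(-1/74451) = -31588/5727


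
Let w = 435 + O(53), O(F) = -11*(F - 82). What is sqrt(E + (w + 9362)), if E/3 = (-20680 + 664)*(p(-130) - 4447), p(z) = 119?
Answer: 6*sqrt(7219385) ≈ 16121.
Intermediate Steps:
O(F) = 902 - 11*F (O(F) = -11*(-82 + F) = 902 - 11*F)
w = 754 (w = 435 + (902 - 11*53) = 435 + (902 - 583) = 435 + 319 = 754)
E = 259887744 (E = 3*((-20680 + 664)*(119 - 4447)) = 3*(-20016*(-4328)) = 3*86629248 = 259887744)
sqrt(E + (w + 9362)) = sqrt(259887744 + (754 + 9362)) = sqrt(259887744 + 10116) = sqrt(259897860) = 6*sqrt(7219385)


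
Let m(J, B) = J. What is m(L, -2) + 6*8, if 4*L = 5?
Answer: 197/4 ≈ 49.250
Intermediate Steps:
L = 5/4 (L = (1/4)*5 = 5/4 ≈ 1.2500)
m(L, -2) + 6*8 = 5/4 + 6*8 = 5/4 + 48 = 197/4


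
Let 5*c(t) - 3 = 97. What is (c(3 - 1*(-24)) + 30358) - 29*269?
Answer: 22577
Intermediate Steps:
c(t) = 20 (c(t) = ⅗ + (⅕)*97 = ⅗ + 97/5 = 20)
(c(3 - 1*(-24)) + 30358) - 29*269 = (20 + 30358) - 29*269 = 30378 - 7801 = 22577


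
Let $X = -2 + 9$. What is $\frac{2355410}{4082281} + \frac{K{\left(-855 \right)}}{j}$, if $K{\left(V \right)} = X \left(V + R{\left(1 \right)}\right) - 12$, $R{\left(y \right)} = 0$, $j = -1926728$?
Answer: $\frac{4562715837637}{7865445106568} \approx 0.5801$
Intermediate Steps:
$X = 7$
$K{\left(V \right)} = -12 + 7 V$ ($K{\left(V \right)} = 7 \left(V + 0\right) - 12 = 7 V - 12 = -12 + 7 V$)
$\frac{2355410}{4082281} + \frac{K{\left(-855 \right)}}{j} = \frac{2355410}{4082281} + \frac{-12 + 7 \left(-855\right)}{-1926728} = 2355410 \cdot \frac{1}{4082281} + \left(-12 - 5985\right) \left(- \frac{1}{1926728}\right) = \frac{2355410}{4082281} - - \frac{5997}{1926728} = \frac{2355410}{4082281} + \frac{5997}{1926728} = \frac{4562715837637}{7865445106568}$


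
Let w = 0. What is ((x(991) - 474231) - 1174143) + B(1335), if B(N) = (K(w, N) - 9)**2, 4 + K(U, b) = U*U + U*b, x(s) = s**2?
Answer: -666124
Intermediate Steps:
K(U, b) = -4 + U**2 + U*b (K(U, b) = -4 + (U*U + U*b) = -4 + (U**2 + U*b) = -4 + U**2 + U*b)
B(N) = 169 (B(N) = ((-4 + 0**2 + 0*N) - 9)**2 = ((-4 + 0 + 0) - 9)**2 = (-4 - 9)**2 = (-13)**2 = 169)
((x(991) - 474231) - 1174143) + B(1335) = ((991**2 - 474231) - 1174143) + 169 = ((982081 - 474231) - 1174143) + 169 = (507850 - 1174143) + 169 = -666293 + 169 = -666124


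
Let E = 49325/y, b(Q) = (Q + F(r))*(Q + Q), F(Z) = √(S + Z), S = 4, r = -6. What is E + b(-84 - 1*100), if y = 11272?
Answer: 763298989/11272 - 368*I*√2 ≈ 67716.0 - 520.43*I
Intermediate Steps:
F(Z) = √(4 + Z)
b(Q) = 2*Q*(Q + I*√2) (b(Q) = (Q + √(4 - 6))*(Q + Q) = (Q + √(-2))*(2*Q) = (Q + I*√2)*(2*Q) = 2*Q*(Q + I*√2))
E = 49325/11272 ≈ 4.3759
E + b(-84 - 1*100) = 49325/11272 + 2*(-84 - 1*100)*((-84 - 1*100) + I*√2) = 49325/11272 + 2*(-84 - 100)*((-84 - 100) + I*√2) = 49325/11272 + 2*(-184)*(-184 + I*√2) = 49325/11272 + (67712 - 368*I*√2) = 763298989/11272 - 368*I*√2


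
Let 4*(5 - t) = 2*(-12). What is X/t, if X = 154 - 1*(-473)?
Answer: 57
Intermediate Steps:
t = 11 (t = 5 - (-12)/2 = 5 - ¼*(-24) = 5 + 6 = 11)
X = 627 (X = 154 + 473 = 627)
X/t = 627/11 = 627*(1/11) = 57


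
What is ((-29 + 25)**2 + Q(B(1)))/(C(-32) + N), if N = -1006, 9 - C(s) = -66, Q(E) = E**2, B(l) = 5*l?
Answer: -41/931 ≈ -0.044039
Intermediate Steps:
C(s) = 75 (C(s) = 9 - 1*(-66) = 9 + 66 = 75)
((-29 + 25)**2 + Q(B(1)))/(C(-32) + N) = ((-29 + 25)**2 + (5*1)**2)/(75 - 1006) = ((-4)**2 + 5**2)/(-931) = (16 + 25)*(-1/931) = 41*(-1/931) = -41/931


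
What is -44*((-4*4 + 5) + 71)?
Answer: -2640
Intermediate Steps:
-44*((-4*4 + 5) + 71) = -44*((-16 + 5) + 71) = -44*(-11 + 71) = -44*60 = -2640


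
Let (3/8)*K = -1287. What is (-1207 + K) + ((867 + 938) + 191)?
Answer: -2643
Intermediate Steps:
K = -3432 (K = (8/3)*(-1287) = -3432)
(-1207 + K) + ((867 + 938) + 191) = (-1207 - 3432) + ((867 + 938) + 191) = -4639 + (1805 + 191) = -4639 + 1996 = -2643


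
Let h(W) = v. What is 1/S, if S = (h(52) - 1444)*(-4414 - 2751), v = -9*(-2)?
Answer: 1/10217290 ≈ 9.7873e-8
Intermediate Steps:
v = 18
h(W) = 18
S = 10217290 (S = (18 - 1444)*(-4414 - 2751) = -1426*(-7165) = 10217290)
1/S = 1/10217290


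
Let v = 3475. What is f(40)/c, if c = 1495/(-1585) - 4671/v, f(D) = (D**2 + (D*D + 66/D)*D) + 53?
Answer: -72394407425/2519732 ≈ -28731.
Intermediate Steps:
f(D) = 53 + D**2 + D*(D**2 + 66/D) (f(D) = (D**2 + (D**2 + 66/D)*D) + 53 = (D**2 + D*(D**2 + 66/D)) + 53 = 53 + D**2 + D*(D**2 + 66/D))
c = -2519732/1101575 (c = 1495/(-1585) - 4671/3475 = 1495*(-1/1585) - 4671*1/3475 = -299/317 - 4671/3475 = -2519732/1101575 ≈ -2.2874)
f(40)/c = (119 + 40**2 + 40**3)/(-2519732/1101575) = (119 + 1600 + 64000)*(-1101575/2519732) = 65719*(-1101575/2519732) = -72394407425/2519732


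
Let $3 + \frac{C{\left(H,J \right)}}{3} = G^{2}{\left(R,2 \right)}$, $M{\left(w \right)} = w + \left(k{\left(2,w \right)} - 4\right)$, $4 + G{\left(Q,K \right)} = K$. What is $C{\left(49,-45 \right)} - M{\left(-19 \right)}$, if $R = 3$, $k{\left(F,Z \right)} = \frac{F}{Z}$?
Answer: $\frac{496}{19} \approx 26.105$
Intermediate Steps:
$G{\left(Q,K \right)} = -4 + K$
$M{\left(w \right)} = -4 + w + \frac{2}{w}$ ($M{\left(w \right)} = w + \left(\frac{2}{w} - 4\right) = w - \left(4 - \frac{2}{w}\right) = -4 + w + \frac{2}{w}$)
$C{\left(H,J \right)} = 3$ ($C{\left(H,J \right)} = -9 + 3 \left(-4 + 2\right)^{2} = -9 + 3 \left(-2\right)^{2} = -9 + 3 \cdot 4 = -9 + 12 = 3$)
$C{\left(49,-45 \right)} - M{\left(-19 \right)} = 3 - \left(-4 - 19 + \frac{2}{-19}\right) = 3 - \left(-4 - 19 + 2 \left(- \frac{1}{19}\right)\right) = 3 - \left(-4 - 19 - \frac{2}{19}\right) = 3 - - \frac{439}{19} = 3 + \frac{439}{19} = \frac{496}{19}$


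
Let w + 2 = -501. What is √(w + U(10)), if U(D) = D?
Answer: I*√493 ≈ 22.204*I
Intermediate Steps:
w = -503 (w = -2 - 501 = -503)
√(w + U(10)) = √(-503 + 10) = √(-493) = I*√493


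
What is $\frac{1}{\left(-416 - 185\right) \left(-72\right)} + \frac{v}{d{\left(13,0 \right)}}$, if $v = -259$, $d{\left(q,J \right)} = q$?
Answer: $- \frac{11207435}{562536} \approx -19.923$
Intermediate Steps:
$\frac{1}{\left(-416 - 185\right) \left(-72\right)} + \frac{v}{d{\left(13,0 \right)}} = \frac{1}{\left(-416 - 185\right) \left(-72\right)} - \frac{259}{13} = \frac{1}{-601} \left(- \frac{1}{72}\right) - \frac{259}{13} = \left(- \frac{1}{601}\right) \left(- \frac{1}{72}\right) - \frac{259}{13} = \frac{1}{43272} - \frac{259}{13} = - \frac{11207435}{562536}$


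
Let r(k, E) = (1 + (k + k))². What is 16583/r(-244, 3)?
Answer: 16583/237169 ≈ 0.069921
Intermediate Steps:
r(k, E) = (1 + 2*k)²
16583/r(-244, 3) = 16583/((1 + 2*(-244))²) = 16583/((1 - 488)²) = 16583/((-487)²) = 16583/237169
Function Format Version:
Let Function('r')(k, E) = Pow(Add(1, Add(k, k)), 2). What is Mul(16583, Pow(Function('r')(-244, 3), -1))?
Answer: Rational(16583, 237169) ≈ 0.069921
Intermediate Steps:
Function('r')(k, E) = Pow(Add(1, Mul(2, k)), 2)
Mul(16583, Pow(Function('r')(-244, 3), -1)) = Mul(16583, Pow(Pow(Add(1, Mul(2, -244)), 2), -1)) = Mul(16583, Pow(Pow(Add(1, -488), 2), -1)) = Mul(16583, Pow(Pow(-487, 2), -1)) = Mul(16583, Pow(237169, -1)) = Mul(16583, Rational(1, 237169)) = Rational(16583, 237169)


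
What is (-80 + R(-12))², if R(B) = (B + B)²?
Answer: 246016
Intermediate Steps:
R(B) = 4*B² (R(B) = (2*B)² = 4*B²)
(-80 + R(-12))² = (-80 + 4*(-12)²)² = (-80 + 4*144)² = (-80 + 576)² = 496² = 246016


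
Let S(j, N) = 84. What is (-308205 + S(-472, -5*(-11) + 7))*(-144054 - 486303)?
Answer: 194226229197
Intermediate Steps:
(-308205 + S(-472, -5*(-11) + 7))*(-144054 - 486303) = (-308205 + 84)*(-144054 - 486303) = -308121*(-630357) = 194226229197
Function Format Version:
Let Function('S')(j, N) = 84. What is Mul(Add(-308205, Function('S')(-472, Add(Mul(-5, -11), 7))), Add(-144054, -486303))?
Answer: 194226229197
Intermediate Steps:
Mul(Add(-308205, Function('S')(-472, Add(Mul(-5, -11), 7))), Add(-144054, -486303)) = Mul(Add(-308205, 84), Add(-144054, -486303)) = Mul(-308121, -630357) = 194226229197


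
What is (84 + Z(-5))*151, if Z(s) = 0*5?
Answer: 12684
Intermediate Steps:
Z(s) = 0
(84 + Z(-5))*151 = (84 + 0)*151 = 84*151 = 12684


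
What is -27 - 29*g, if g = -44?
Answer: 1249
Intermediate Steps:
-27 - 29*g = -27 - 29*(-44) = -27 + 1276 = 1249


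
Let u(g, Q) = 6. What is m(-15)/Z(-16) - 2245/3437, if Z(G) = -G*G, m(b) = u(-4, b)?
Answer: -297671/439936 ≈ -0.67662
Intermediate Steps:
m(b) = 6
Z(G) = -G²
m(-15)/Z(-16) - 2245/3437 = 6/((-1*(-16)²)) - 2245/3437 = 6/((-1*256)) - 2245*1/3437 = 6/(-256) - 2245/3437 = 6*(-1/256) - 2245/3437 = -3/128 - 2245/3437 = -297671/439936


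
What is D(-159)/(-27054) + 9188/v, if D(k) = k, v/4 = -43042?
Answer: -4608280/97038189 ≈ -0.047489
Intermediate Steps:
v = -172168 (v = 4*(-43042) = -172168)
D(-159)/(-27054) + 9188/v = -159/(-27054) + 9188/(-172168) = -159*(-1/27054) + 9188*(-1/172168) = 53/9018 - 2297/43042 = -4608280/97038189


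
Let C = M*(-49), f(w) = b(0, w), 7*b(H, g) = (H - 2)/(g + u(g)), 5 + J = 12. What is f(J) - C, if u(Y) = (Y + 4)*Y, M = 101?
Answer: 1455005/294 ≈ 4949.0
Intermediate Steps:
J = 7 (J = -5 + 12 = 7)
u(Y) = Y*(4 + Y) (u(Y) = (4 + Y)*Y = Y*(4 + Y))
b(H, g) = (-2 + H)/(7*(g + g*(4 + g))) (b(H, g) = ((H - 2)/(g + g*(4 + g)))/7 = ((-2 + H)/(g + g*(4 + g)))/7 = (-2 + H)/(7*(g + g*(4 + g))))
f(w) = -2/(7*w*(5 + w)) (f(w) = (-2 + 0)/(7*w*(5 + w)) = (⅐)*(-2)/(w*(5 + w)) = -2/(7*w*(5 + w)))
C = -4949 (C = 101*(-49) = -4949)
f(J) - C = -2/7/(7*(5 + 7)) - 1*(-4949) = -2/7*⅐/12 + 4949 = -2/7*⅐*1/12 + 4949 = -1/294 + 4949 = 1455005/294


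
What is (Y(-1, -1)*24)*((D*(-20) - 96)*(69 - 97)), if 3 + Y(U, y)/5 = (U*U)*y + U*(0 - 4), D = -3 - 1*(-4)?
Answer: 0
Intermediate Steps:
D = 1 (D = -3 + 4 = 1)
Y(U, y) = -15 - 20*U + 5*y*U² (Y(U, y) = -15 + 5*((U*U)*y + U*(0 - 4)) = -15 + 5*(U²*y + U*(-4)) = -15 + 5*(y*U² - 4*U) = -15 + 5*(-4*U + y*U²) = -15 + (-20*U + 5*y*U²) = -15 - 20*U + 5*y*U²)
(Y(-1, -1)*24)*((D*(-20) - 96)*(69 - 97)) = ((-15 - 20*(-1) + 5*(-1)*(-1)²)*24)*((1*(-20) - 96)*(69 - 97)) = ((-15 + 20 + 5*(-1)*1)*24)*((-20 - 96)*(-28)) = ((-15 + 20 - 5)*24)*(-116*(-28)) = (0*24)*3248 = 0*3248 = 0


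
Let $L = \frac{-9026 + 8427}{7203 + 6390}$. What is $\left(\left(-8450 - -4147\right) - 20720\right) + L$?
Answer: $- \frac{340138238}{13593} \approx -25023.0$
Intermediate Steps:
$L = - \frac{599}{13593} \approx -0.044067$
$\left(\left(-8450 - -4147\right) - 20720\right) + L = \left(\left(-8450 - -4147\right) - 20720\right) - \frac{599}{13593} = \left(\left(-8450 + 4147\right) - 20720\right) - \frac{599}{13593} = \left(-4303 - 20720\right) - \frac{599}{13593} = -25023 - \frac{599}{13593} = - \frac{340138238}{13593}$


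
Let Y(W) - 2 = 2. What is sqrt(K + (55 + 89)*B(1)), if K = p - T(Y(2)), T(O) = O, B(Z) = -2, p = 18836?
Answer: 4*sqrt(1159) ≈ 136.18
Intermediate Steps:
Y(W) = 4 (Y(W) = 2 + 2 = 4)
K = 18832 (K = 18836 - 1*4 = 18836 - 4 = 18832)
sqrt(K + (55 + 89)*B(1)) = sqrt(18832 + (55 + 89)*(-2)) = sqrt(18832 + 144*(-2)) = sqrt(18832 - 288) = sqrt(18544) = 4*sqrt(1159)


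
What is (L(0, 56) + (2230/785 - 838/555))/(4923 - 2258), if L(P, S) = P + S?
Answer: 4995524/232214775 ≈ 0.021513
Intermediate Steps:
(L(0, 56) + (2230/785 - 838/555))/(4923 - 2258) = ((0 + 56) + (2230/785 - 838/555))/(4923 - 2258) = (56 + (2230*(1/785) - 838*1/555))/2665 = (56 + (446/157 - 838/555))*(1/2665) = (56 + 115964/87135)*(1/2665) = (4995524/87135)*(1/2665) = 4995524/232214775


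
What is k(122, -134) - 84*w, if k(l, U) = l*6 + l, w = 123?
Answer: -9478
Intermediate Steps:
k(l, U) = 7*l (k(l, U) = 6*l + l = 7*l)
k(122, -134) - 84*w = 7*122 - 84*123 = 854 - 10332 = -9478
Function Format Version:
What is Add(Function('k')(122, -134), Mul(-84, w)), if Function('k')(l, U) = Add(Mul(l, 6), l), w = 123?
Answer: -9478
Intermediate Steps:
Function('k')(l, U) = Mul(7, l) (Function('k')(l, U) = Add(Mul(6, l), l) = Mul(7, l))
Add(Function('k')(122, -134), Mul(-84, w)) = Add(Mul(7, 122), Mul(-84, 123)) = Add(854, -10332) = -9478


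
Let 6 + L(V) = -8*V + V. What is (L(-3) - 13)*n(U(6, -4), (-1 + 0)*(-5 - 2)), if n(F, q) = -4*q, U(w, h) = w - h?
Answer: -56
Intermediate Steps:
L(V) = -6 - 7*V (L(V) = -6 + (-8*V + V) = -6 - 7*V)
(L(-3) - 13)*n(U(6, -4), (-1 + 0)*(-5 - 2)) = ((-6 - 7*(-3)) - 13)*(-4*(-1 + 0)*(-5 - 2)) = ((-6 + 21) - 13)*(-(-4)*(-7)) = (15 - 13)*(-4*7) = 2*(-28) = -56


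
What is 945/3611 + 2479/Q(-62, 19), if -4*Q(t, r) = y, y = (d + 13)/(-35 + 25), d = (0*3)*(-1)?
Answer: 358079045/46943 ≈ 7628.0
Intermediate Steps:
d = 0 (d = 0*(-1) = 0)
y = -13/10 (y = (0 + 13)/(-35 + 25) = 13/(-10) = 13*(-1/10) = -13/10 ≈ -1.3000)
Q(t, r) = 13/40 (Q(t, r) = -1/4*(-13/10) = 13/40)
945/3611 + 2479/Q(-62, 19) = 945/3611 + 2479/(13/40) = 945*(1/3611) + 2479*(40/13) = 945/3611 + 99160/13 = 358079045/46943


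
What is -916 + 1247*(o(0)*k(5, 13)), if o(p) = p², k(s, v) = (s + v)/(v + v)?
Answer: -916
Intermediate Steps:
k(s, v) = (s + v)/(2*v) (k(s, v) = (s + v)/((2*v)) = (s + v)*(1/(2*v)) = (s + v)/(2*v))
-916 + 1247*(o(0)*k(5, 13)) = -916 + 1247*(0²*((½)*(5 + 13)/13)) = -916 + 1247*(0*((½)*(1/13)*18)) = -916 + 1247*(0*(9/13)) = -916 + 1247*0 = -916 + 0 = -916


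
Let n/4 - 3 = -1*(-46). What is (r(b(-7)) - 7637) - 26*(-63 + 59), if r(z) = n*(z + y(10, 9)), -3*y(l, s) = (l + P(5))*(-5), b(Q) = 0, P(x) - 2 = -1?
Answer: -11819/3 ≈ -3939.7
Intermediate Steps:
P(x) = 1 (P(x) = 2 - 1 = 1)
n = 196 (n = 12 + 4*(-1*(-46)) = 12 + 4*46 = 12 + 184 = 196)
y(l, s) = 5/3 + 5*l/3 (y(l, s) = -(l + 1)*(-5)/3 = -(1 + l)*(-5)/3 = -(-5 - 5*l)/3 = 5/3 + 5*l/3)
r(z) = 10780/3 + 196*z (r(z) = 196*(z + (5/3 + (5/3)*10)) = 196*(z + (5/3 + 50/3)) = 196*(z + 55/3) = 196*(55/3 + z) = 10780/3 + 196*z)
(r(b(-7)) - 7637) - 26*(-63 + 59) = ((10780/3 + 196*0) - 7637) - 26*(-63 + 59) = ((10780/3 + 0) - 7637) - 26*(-4) = (10780/3 - 7637) + 104 = -12131/3 + 104 = -11819/3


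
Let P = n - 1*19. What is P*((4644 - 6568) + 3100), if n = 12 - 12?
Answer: -22344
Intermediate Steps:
n = 0
P = -19 (P = 0 - 1*19 = 0 - 19 = -19)
P*((4644 - 6568) + 3100) = -19*((4644 - 6568) + 3100) = -19*(-1924 + 3100) = -19*1176 = -22344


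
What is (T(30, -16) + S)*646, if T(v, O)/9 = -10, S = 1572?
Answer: 957372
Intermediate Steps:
T(v, O) = -90 (T(v, O) = 9*(-10) = -90)
(T(30, -16) + S)*646 = (-90 + 1572)*646 = 1482*646 = 957372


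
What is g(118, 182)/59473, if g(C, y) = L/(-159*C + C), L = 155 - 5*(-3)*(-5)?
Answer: -20/277203653 ≈ -7.2149e-8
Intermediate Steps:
L = 80 (L = 155 + 15*(-5) = 155 - 75 = 80)
g(C, y) = -40/(79*C) (g(C, y) = 80/(-159*C + C) = 80/((-158*C)) = 80*(-1/(158*C)) = -40/(79*C))
g(118, 182)/59473 = -40/79/118/59473 = -40/79*1/118*(1/59473) = -20/4661*1/59473 = -20/277203653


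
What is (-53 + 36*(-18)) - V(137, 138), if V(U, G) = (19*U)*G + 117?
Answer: -360032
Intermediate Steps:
V(U, G) = 117 + 19*G*U (V(U, G) = 19*G*U + 117 = 117 + 19*G*U)
(-53 + 36*(-18)) - V(137, 138) = (-53 + 36*(-18)) - (117 + 19*138*137) = (-53 - 648) - (117 + 359214) = -701 - 1*359331 = -701 - 359331 = -360032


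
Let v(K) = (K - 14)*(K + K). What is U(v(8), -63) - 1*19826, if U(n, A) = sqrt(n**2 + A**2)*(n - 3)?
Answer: -19826 - 297*sqrt(1465) ≈ -31194.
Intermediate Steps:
v(K) = 2*K*(-14 + K) (v(K) = (-14 + K)*(2*K) = 2*K*(-14 + K))
U(n, A) = sqrt(A**2 + n**2)*(-3 + n)
U(v(8), -63) - 1*19826 = sqrt((-63)**2 + (2*8*(-14 + 8))**2)*(-3 + 2*8*(-14 + 8)) - 1*19826 = sqrt(3969 + (2*8*(-6))**2)*(-3 + 2*8*(-6)) - 19826 = sqrt(3969 + (-96)**2)*(-3 - 96) - 19826 = sqrt(3969 + 9216)*(-99) - 19826 = sqrt(13185)*(-99) - 19826 = (3*sqrt(1465))*(-99) - 19826 = -297*sqrt(1465) - 19826 = -19826 - 297*sqrt(1465)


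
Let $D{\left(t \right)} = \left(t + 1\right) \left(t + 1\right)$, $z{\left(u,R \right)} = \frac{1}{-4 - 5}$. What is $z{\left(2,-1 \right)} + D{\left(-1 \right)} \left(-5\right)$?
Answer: $- \frac{1}{9} \approx -0.11111$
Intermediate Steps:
$z{\left(u,R \right)} = - \frac{1}{9}$ ($z{\left(u,R \right)} = \frac{1}{-9} = - \frac{1}{9}$)
$D{\left(t \right)} = \left(1 + t\right)^{2}$ ($D{\left(t \right)} = \left(1 + t\right) \left(1 + t\right) = \left(1 + t\right)^{2}$)
$z{\left(2,-1 \right)} + D{\left(-1 \right)} \left(-5\right) = - \frac{1}{9} + \left(1 - 1\right)^{2} \left(-5\right) = - \frac{1}{9} + 0^{2} \left(-5\right) = - \frac{1}{9} + 0 \left(-5\right) = - \frac{1}{9} + 0 = - \frac{1}{9}$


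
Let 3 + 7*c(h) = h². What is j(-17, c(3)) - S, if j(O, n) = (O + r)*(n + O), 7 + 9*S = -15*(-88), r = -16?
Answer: 24370/63 ≈ 386.83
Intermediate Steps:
c(h) = -3/7 + h²/7
S = 1313/9 (S = -7/9 + (-15*(-88))/9 = -7/9 + (⅑)*1320 = -7/9 + 440/3 = 1313/9 ≈ 145.89)
j(O, n) = (-16 + O)*(O + n) (j(O, n) = (O - 16)*(n + O) = (-16 + O)*(O + n))
j(-17, c(3)) - S = ((-17)² - 16*(-17) - 16*(-3/7 + (⅐)*3²) - 17*(-3/7 + (⅐)*3²)) - 1*1313/9 = (289 + 272 - 16*(-3/7 + (⅐)*9) - 17*(-3/7 + (⅐)*9)) - 1313/9 = (289 + 272 - 16*(-3/7 + 9/7) - 17*(-3/7 + 9/7)) - 1313/9 = (289 + 272 - 16*6/7 - 17*6/7) - 1313/9 = (289 + 272 - 96/7 - 102/7) - 1313/9 = 3729/7 - 1313/9 = 24370/63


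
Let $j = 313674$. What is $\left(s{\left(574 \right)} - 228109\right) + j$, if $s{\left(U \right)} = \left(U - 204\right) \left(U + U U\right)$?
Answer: $122204065$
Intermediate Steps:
$s{\left(U \right)} = \left(-204 + U\right) \left(U + U^{2}\right)$
$\left(s{\left(574 \right)} - 228109\right) + j = \left(574 \left(-204 + 574^{2} - 116522\right) - 228109\right) + 313674 = \left(574 \left(-204 + 329476 - 116522\right) - 228109\right) + 313674 = \left(574 \cdot 212750 - 228109\right) + 313674 = \left(122118500 - 228109\right) + 313674 = 121890391 + 313674 = 122204065$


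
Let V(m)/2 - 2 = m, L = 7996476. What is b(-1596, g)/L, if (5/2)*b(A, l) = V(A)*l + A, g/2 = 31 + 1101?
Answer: -3609614/9995595 ≈ -0.36112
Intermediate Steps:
V(m) = 4 + 2*m
g = 2264 (g = 2*(31 + 1101) = 2*1132 = 2264)
b(A, l) = 2*A/5 + 2*l*(4 + 2*A)/5 (b(A, l) = 2*((4 + 2*A)*l + A)/5 = 2*(l*(4 + 2*A) + A)/5 = 2*(A + l*(4 + 2*A))/5 = 2*A/5 + 2*l*(4 + 2*A)/5)
b(-1596, g)/L = ((⅖)*(-1596) + (⅘)*2264*(2 - 1596))/7996476 = (-3192/5 + (⅘)*2264*(-1594))*(1/7996476) = (-3192/5 - 14435264/5)*(1/7996476) = -14438456/5*1/7996476 = -3609614/9995595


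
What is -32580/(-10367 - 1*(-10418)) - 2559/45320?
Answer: -492218703/770440 ≈ -638.88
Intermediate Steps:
-32580/(-10367 - 1*(-10418)) - 2559/45320 = -32580/(-10367 + 10418) - 2559*1/45320 = -32580/51 - 2559/45320 = -32580*1/51 - 2559/45320 = -10860/17 - 2559/45320 = -492218703/770440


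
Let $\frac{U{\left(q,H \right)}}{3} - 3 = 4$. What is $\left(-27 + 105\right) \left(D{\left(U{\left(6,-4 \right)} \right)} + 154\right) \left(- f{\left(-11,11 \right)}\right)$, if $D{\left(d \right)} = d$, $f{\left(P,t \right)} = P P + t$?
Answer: $-1801800$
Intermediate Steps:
$U{\left(q,H \right)} = 21$ ($U{\left(q,H \right)} = 9 + 3 \cdot 4 = 9 + 12 = 21$)
$f{\left(P,t \right)} = t + P^{2}$ ($f{\left(P,t \right)} = P^{2} + t = t + P^{2}$)
$\left(-27 + 105\right) \left(D{\left(U{\left(6,-4 \right)} \right)} + 154\right) \left(- f{\left(-11,11 \right)}\right) = \left(-27 + 105\right) \left(21 + 154\right) \left(- (11 + \left(-11\right)^{2})\right) = 78 \cdot 175 \left(- (11 + 121)\right) = 13650 \left(\left(-1\right) 132\right) = 13650 \left(-132\right) = -1801800$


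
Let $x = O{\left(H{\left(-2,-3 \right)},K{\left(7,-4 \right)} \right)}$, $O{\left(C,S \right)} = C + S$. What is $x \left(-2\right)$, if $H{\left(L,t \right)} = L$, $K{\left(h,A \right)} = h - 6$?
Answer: $2$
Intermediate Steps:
$K{\left(h,A \right)} = -6 + h$ ($K{\left(h,A \right)} = h - 6 = -6 + h$)
$x = -1$ ($x = -2 + \left(-6 + 7\right) = -2 + 1 = -1$)
$x \left(-2\right) = \left(-1\right) \left(-2\right) = 2$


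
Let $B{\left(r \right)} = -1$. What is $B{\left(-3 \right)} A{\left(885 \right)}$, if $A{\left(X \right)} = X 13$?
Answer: $-11505$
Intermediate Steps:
$A{\left(X \right)} = 13 X$
$B{\left(-3 \right)} A{\left(885 \right)} = - 13 \cdot 885 = \left(-1\right) 11505 = -11505$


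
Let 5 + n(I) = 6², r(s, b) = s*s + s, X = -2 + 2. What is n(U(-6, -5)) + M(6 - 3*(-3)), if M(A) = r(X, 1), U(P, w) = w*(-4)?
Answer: 31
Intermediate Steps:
U(P, w) = -4*w
X = 0
r(s, b) = s + s² (r(s, b) = s² + s = s + s²)
n(I) = 31 (n(I) = -5 + 6² = -5 + 36 = 31)
M(A) = 0 (M(A) = 0*(1 + 0) = 0*1 = 0)
n(U(-6, -5)) + M(6 - 3*(-3)) = 31 + 0 = 31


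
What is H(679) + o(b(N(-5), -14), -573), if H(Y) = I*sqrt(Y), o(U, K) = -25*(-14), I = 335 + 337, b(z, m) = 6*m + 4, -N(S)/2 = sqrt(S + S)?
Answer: 350 + 672*sqrt(679) ≈ 17861.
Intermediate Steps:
N(S) = -2*sqrt(2)*sqrt(S) (N(S) = -2*sqrt(S + S) = -2*sqrt(2)*sqrt(S))
b(z, m) = 4 + 6*m
I = 672
o(U, K) = 350
H(Y) = 672*sqrt(Y)
H(679) + o(b(N(-5), -14), -573) = 672*sqrt(679) + 350 = 350 + 672*sqrt(679)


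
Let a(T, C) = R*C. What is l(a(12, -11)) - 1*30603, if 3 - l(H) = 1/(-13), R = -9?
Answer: -397799/13 ≈ -30600.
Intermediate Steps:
a(T, C) = -9*C
l(H) = 40/13 (l(H) = 3 - 1/(-13) = 3 - 1*(-1/13) = 3 + 1/13 = 40/13)
l(a(12, -11)) - 1*30603 = 40/13 - 1*30603 = 40/13 - 30603 = -397799/13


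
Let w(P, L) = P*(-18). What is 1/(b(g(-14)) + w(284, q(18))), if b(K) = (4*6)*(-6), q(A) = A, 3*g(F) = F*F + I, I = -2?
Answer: -1/5256 ≈ -0.00019026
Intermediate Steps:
g(F) = -⅔ + F²/3 (g(F) = (F*F - 2)/3 = (F² - 2)/3 = (-2 + F²)/3 = -⅔ + F²/3)
w(P, L) = -18*P
b(K) = -144 (b(K) = 24*(-6) = -144)
1/(b(g(-14)) + w(284, q(18))) = 1/(-144 - 18*284) = 1/(-144 - 5112) = 1/(-5256) = -1/5256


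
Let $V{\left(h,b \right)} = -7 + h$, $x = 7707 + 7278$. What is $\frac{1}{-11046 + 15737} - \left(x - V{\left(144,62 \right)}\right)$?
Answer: $- \frac{69651967}{4691} \approx -14848.0$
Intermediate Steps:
$x = 14985$
$\frac{1}{-11046 + 15737} - \left(x - V{\left(144,62 \right)}\right) = \frac{1}{-11046 + 15737} + \left(\left(-7 + 144\right) - 14985\right) = \frac{1}{4691} + \left(137 - 14985\right) = \frac{1}{4691} - 14848 = - \frac{69651967}{4691}$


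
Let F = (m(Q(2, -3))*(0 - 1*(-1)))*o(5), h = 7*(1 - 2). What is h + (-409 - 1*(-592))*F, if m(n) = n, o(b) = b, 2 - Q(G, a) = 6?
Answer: -3667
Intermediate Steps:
Q(G, a) = -4 (Q(G, a) = 2 - 1*6 = 2 - 6 = -4)
h = -7 (h = 7*(-1) = -7)
F = -20 (F = -4*(0 - 1*(-1))*5 = -4*(0 + 1)*5 = -4*1*5 = -4*5 = -20)
h + (-409 - 1*(-592))*F = -7 + (-409 - 1*(-592))*(-20) = -7 + (-409 + 592)*(-20) = -7 + 183*(-20) = -7 - 3660 = -3667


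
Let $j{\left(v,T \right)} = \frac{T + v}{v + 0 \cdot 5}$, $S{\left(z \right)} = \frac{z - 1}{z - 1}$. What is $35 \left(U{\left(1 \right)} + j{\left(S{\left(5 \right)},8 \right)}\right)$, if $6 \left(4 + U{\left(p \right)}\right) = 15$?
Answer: $\frac{525}{2} \approx 262.5$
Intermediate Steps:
$U{\left(p \right)} = - \frac{3}{2}$ ($U{\left(p \right)} = -4 + \frac{1}{6} \cdot 15 = -4 + \frac{5}{2} = - \frac{3}{2}$)
$S{\left(z \right)} = 1$ ($S{\left(z \right)} = \frac{-1 + z}{-1 + z} = 1$)
$j{\left(v,T \right)} = \frac{T + v}{v}$ ($j{\left(v,T \right)} = \frac{T + v}{v + 0} = \frac{T + v}{v}$)
$35 \left(U{\left(1 \right)} + j{\left(S{\left(5 \right)},8 \right)}\right) = 35 \left(- \frac{3}{2} + \frac{8 + 1}{1}\right) = 35 \left(- \frac{3}{2} + 1 \cdot 9\right) = 35 \left(- \frac{3}{2} + 9\right) = 35 \cdot \frac{15}{2} = \frac{525}{2}$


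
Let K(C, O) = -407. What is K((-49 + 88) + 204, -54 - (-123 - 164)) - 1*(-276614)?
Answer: 276207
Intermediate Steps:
K((-49 + 88) + 204, -54 - (-123 - 164)) - 1*(-276614) = -407 - 1*(-276614) = -407 + 276614 = 276207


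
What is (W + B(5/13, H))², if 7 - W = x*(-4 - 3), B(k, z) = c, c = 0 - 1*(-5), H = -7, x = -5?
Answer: 529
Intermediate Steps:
c = 5 (c = 0 + 5 = 5)
B(k, z) = 5
W = -28 (W = 7 - (-5)*(-4 - 3) = 7 - (-5)*(-7) = 7 - 1*35 = 7 - 35 = -28)
(W + B(5/13, H))² = (-28 + 5)² = (-23)² = 529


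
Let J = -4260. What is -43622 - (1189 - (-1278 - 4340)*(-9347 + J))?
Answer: 76399315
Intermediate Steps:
-43622 - (1189 - (-1278 - 4340)*(-9347 + J)) = -43622 - (1189 - (-1278 - 4340)*(-9347 - 4260)) = -43622 - (1189 - (-5618)*(-13607)) = -43622 - (1189 - 1*76444126) = -43622 - (1189 - 76444126) = -43622 - 1*(-76442937) = -43622 + 76442937 = 76399315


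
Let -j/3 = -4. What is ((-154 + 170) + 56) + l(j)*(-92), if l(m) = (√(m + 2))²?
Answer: -1216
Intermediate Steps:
j = 12 (j = -3*(-4) = 12)
l(m) = 2 + m (l(m) = (√(2 + m))² = 2 + m)
((-154 + 170) + 56) + l(j)*(-92) = ((-154 + 170) + 56) + (2 + 12)*(-92) = (16 + 56) + 14*(-92) = 72 - 1288 = -1216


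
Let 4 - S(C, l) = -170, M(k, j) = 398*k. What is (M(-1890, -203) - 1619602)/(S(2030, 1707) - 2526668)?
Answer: 1185911/1263247 ≈ 0.93878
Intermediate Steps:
S(C, l) = 174 (S(C, l) = 4 - 1*(-170) = 4 + 170 = 174)
(M(-1890, -203) - 1619602)/(S(2030, 1707) - 2526668) = (398*(-1890) - 1619602)/(174 - 2526668) = (-752220 - 1619602)/(-2526494) = -2371822*(-1/2526494) = 1185911/1263247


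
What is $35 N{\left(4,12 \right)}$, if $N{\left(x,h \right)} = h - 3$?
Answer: $315$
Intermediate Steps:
$N{\left(x,h \right)} = -3 + h$ ($N{\left(x,h \right)} = h - 3 = -3 + h$)
$35 N{\left(4,12 \right)} = 35 \left(-3 + 12\right) = 35 \cdot 9 = 315$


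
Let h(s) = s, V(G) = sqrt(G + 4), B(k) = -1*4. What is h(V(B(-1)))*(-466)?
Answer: 0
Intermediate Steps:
B(k) = -4
V(G) = sqrt(4 + G)
h(V(B(-1)))*(-466) = sqrt(4 - 4)*(-466) = sqrt(0)*(-466) = 0*(-466) = 0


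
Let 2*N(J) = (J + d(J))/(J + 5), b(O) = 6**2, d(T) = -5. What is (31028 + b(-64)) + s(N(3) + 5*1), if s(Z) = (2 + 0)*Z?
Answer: 124295/4 ≈ 31074.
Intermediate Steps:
b(O) = 36
N(J) = (-5 + J)/(2*(5 + J)) (N(J) = ((J - 5)/(J + 5))/2 = ((-5 + J)/(5 + J))/2 = (-5 + J)/(2*(5 + J)))
s(Z) = 2*Z
(31028 + b(-64)) + s(N(3) + 5*1) = (31028 + 36) + 2*((-5 + 3)/(2*(5 + 3)) + 5*1) = 31064 + 2*((1/2)*(-2)/8 + 5) = 31064 + 2*((1/2)*(1/8)*(-2) + 5) = 31064 + 2*(-1/8 + 5) = 31064 + 2*(39/8) = 31064 + 39/4 = 124295/4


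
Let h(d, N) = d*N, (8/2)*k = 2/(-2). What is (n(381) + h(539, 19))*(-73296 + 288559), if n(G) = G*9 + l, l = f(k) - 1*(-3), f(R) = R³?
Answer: 188370408673/64 ≈ 2.9433e+9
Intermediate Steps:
k = -¼ (k = (2/(-2))/4 = (2*(-½))/4 = (¼)*(-1) = -¼ ≈ -0.25000)
l = 191/64 (l = (-¼)³ - 1*(-3) = -1/64 + 3 = 191/64 ≈ 2.9844)
h(d, N) = N*d
n(G) = 191/64 + 9*G (n(G) = G*9 + 191/64 = 9*G + 191/64 = 191/64 + 9*G)
(n(381) + h(539, 19))*(-73296 + 288559) = ((191/64 + 9*381) + 19*539)*(-73296 + 288559) = ((191/64 + 3429) + 10241)*215263 = (219647/64 + 10241)*215263 = (875071/64)*215263 = 188370408673/64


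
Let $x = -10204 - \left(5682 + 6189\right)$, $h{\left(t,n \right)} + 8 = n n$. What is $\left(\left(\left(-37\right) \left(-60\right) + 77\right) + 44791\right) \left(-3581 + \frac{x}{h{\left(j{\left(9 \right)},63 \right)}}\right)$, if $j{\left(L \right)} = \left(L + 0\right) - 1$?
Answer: $- \frac{668951716608}{3961} \approx -1.6888 \cdot 10^{8}$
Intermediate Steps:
$j{\left(L \right)} = -1 + L$ ($j{\left(L \right)} = L - 1 = -1 + L$)
$h{\left(t,n \right)} = -8 + n^{2}$ ($h{\left(t,n \right)} = -8 + n n = -8 + n^{2}$)
$x = -22075$ ($x = -10204 - 11871 = -22075$)
$\left(\left(\left(-37\right) \left(-60\right) + 77\right) + 44791\right) \left(-3581 + \frac{x}{h{\left(j{\left(9 \right)},63 \right)}}\right) = \left(\left(\left(-37\right) \left(-60\right) + 77\right) + 44791\right) \left(-3581 - \frac{22075}{-8 + 63^{2}}\right) = \left(\left(2220 + 77\right) + 44791\right) \left(-3581 - \frac{22075}{-8 + 3969}\right) = \left(2297 + 44791\right) \left(-3581 - \frac{22075}{3961}\right) = 47088 \left(-3581 - \frac{22075}{3961}\right) = 47088 \left(- \frac{14206416}{3961}\right) = - \frac{668951716608}{3961}$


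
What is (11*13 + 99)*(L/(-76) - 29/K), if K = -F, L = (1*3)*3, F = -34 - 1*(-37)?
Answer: 263417/114 ≈ 2310.7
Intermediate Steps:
F = 3 (F = -34 + 37 = 3)
L = 9 (L = 3*3 = 9)
K = -3 (K = -1*3 = -3)
(11*13 + 99)*(L/(-76) - 29/K) = (11*13 + 99)*(9/(-76) - 29/(-3)) = (143 + 99)*(9*(-1/76) - 29*(-⅓)) = 242*(-9/76 + 29/3) = 242*(2177/228) = 263417/114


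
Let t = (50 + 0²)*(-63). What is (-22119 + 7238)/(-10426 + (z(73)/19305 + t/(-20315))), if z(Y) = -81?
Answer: 43229974645/30287560909 ≈ 1.4273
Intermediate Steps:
t = -3150 (t = (50 + 0)*(-63) = 50*(-63) = -3150)
(-22119 + 7238)/(-10426 + (z(73)/19305 + t/(-20315))) = (-22119 + 7238)/(-10426 + (-81/19305 - 3150/(-20315))) = -14881/(-10426 + (-81*1/19305 - 3150*(-1/20315))) = -14881/(-10426 + (-3/715 + 630/4063)) = -14881/(-10426 + 438261/2905045) = -14881/(-30287560909/2905045) = -14881*(-2905045/30287560909) = 43229974645/30287560909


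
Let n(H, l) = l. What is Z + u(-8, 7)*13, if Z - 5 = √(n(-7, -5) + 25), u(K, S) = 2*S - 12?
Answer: 31 + 2*√5 ≈ 35.472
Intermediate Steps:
u(K, S) = -12 + 2*S
Z = 5 + 2*√5 (Z = 5 + √(-5 + 25) = 5 + √20 = 5 + 2*√5 ≈ 9.4721)
Z + u(-8, 7)*13 = (5 + 2*√5) + (-12 + 2*7)*13 = (5 + 2*√5) + (-12 + 14)*13 = (5 + 2*√5) + 2*13 = (5 + 2*√5) + 26 = 31 + 2*√5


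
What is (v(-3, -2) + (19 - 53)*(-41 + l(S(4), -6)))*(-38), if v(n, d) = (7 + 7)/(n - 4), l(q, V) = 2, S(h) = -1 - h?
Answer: -50312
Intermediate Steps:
v(n, d) = 14/(-4 + n)
(v(-3, -2) + (19 - 53)*(-41 + l(S(4), -6)))*(-38) = (14/(-4 - 3) + (19 - 53)*(-41 + 2))*(-38) = (14/(-7) - 34*(-39))*(-38) = (14*(-⅐) + 1326)*(-38) = (-2 + 1326)*(-38) = 1324*(-38) = -50312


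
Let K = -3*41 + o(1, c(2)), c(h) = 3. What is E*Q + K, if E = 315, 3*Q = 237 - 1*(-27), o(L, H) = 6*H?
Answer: 27615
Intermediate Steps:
Q = 88 (Q = (237 - 1*(-27))/3 = (237 + 27)/3 = (⅓)*264 = 88)
K = -105 (K = -3*41 + 6*3 = -123 + 18 = -105)
E*Q + K = 315*88 - 105 = 27720 - 105 = 27615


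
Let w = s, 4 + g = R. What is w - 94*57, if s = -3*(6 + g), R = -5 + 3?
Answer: -5358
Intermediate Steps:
R = -2
g = -6 (g = -4 - 2 = -6)
s = 0 (s = -3*(6 - 6) = -3*0 = 0)
w = 0
w - 94*57 = 0 - 94*57 = 0 - 5358 = -5358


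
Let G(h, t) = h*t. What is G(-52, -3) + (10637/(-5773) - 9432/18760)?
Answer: 2080128728/13537685 ≈ 153.65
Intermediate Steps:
G(-52, -3) + (10637/(-5773) - 9432/18760) = -52*(-3) + (10637/(-5773) - 9432/18760) = 156 + (10637*(-1/5773) - 9432*1/18760) = 156 + (-10637/5773 - 1179/2345) = 156 - 31750132/13537685 = 2080128728/13537685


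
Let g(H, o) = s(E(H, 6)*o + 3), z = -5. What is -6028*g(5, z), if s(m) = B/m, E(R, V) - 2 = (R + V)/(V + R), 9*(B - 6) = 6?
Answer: 30140/9 ≈ 3348.9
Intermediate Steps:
B = 20/3 (B = 6 + (⅑)*6 = 6 + ⅔ = 20/3 ≈ 6.6667)
E(R, V) = 3 (E(R, V) = 2 + (R + V)/(V + R) = 2 + (R + V)/(R + V) = 2 + 1 = 3)
s(m) = 20/(3*m)
g(H, o) = 20/(3*(3 + 3*o)) (g(H, o) = 20/(3*(3*o + 3)) = 20/(3*(3 + 3*o)))
-6028*g(5, z) = -120560/(9*(1 - 5)) = -120560/(9*(-4)) = -120560*(-1)/(9*4) = -6028*(-5/9) = 30140/9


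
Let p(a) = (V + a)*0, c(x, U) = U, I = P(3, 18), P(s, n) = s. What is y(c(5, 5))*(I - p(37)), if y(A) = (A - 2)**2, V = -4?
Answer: 27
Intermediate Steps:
I = 3
p(a) = 0 (p(a) = (-4 + a)*0 = 0)
y(A) = (-2 + A)**2
y(c(5, 5))*(I - p(37)) = (-2 + 5)**2*(3 - 1*0) = 3**2*(3 + 0) = 9*3 = 27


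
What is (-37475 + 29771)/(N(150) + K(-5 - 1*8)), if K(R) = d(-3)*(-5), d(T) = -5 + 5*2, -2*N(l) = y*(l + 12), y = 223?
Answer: 963/2261 ≈ 0.42592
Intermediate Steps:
N(l) = -1338 - 223*l/2 (N(l) = -223*(l + 12)/2 = -223*(12 + l)/2 = -(2676 + 223*l)/2 = -1338 - 223*l/2)
d(T) = 5 (d(T) = -5 + 10 = 5)
K(R) = -25 (K(R) = 5*(-5) = -25)
(-37475 + 29771)/(N(150) + K(-5 - 1*8)) = (-37475 + 29771)/((-1338 - 223/2*150) - 25) = -7704/((-1338 - 16725) - 25) = -7704/(-18063 - 25) = -7704/(-18088) = -7704*(-1/18088) = 963/2261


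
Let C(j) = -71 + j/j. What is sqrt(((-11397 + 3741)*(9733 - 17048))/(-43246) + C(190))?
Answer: I*sqrt(13024737610)/3089 ≈ 36.946*I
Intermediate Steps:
C(j) = -70 (C(j) = -71 + 1 = -70)
sqrt(((-11397 + 3741)*(9733 - 17048))/(-43246) + C(190)) = sqrt(((-11397 + 3741)*(9733 - 17048))/(-43246) - 70) = sqrt(-7656*(-7315)*(-1/43246) - 70) = sqrt(56003640*(-1/43246) - 70) = sqrt(-4000260/3089 - 70) = sqrt(-4216490/3089) = I*sqrt(13024737610)/3089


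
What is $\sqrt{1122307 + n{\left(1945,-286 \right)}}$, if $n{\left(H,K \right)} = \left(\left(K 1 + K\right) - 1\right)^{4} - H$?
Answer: $\sqrt{107801052603} \approx 3.2833 \cdot 10^{5}$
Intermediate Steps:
$n{\left(H,K \right)} = \left(-1 + 2 K\right)^{4} - H$ ($n{\left(H,K \right)} = \left(\left(K + K\right) - 1\right)^{4} - H = \left(2 K - 1\right)^{4} - H = \left(-1 + 2 K\right)^{4} - H$)
$\sqrt{1122307 + n{\left(1945,-286 \right)}} = \sqrt{1122307 + \left(\left(-1 + 2 \left(-286\right)\right)^{4} - 1945\right)} = \sqrt{1122307 - \left(1945 - \left(-1 - 572\right)^{4}\right)} = \sqrt{1122307 - \left(1945 - \left(-573\right)^{4}\right)} = \sqrt{1122307 + \left(107799932241 - 1945\right)} = \sqrt{1122307 + 107799930296} = \sqrt{107801052603}$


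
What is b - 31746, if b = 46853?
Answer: 15107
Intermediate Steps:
b - 31746 = 46853 - 31746 = 15107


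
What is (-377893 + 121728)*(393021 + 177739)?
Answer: -146208735400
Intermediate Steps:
(-377893 + 121728)*(393021 + 177739) = -256165*570760 = -146208735400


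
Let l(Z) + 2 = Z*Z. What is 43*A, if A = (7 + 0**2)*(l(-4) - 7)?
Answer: 2107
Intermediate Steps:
l(Z) = -2 + Z**2 (l(Z) = -2 + Z*Z = -2 + Z**2)
A = 49 (A = (7 + 0**2)*((-2 + (-4)**2) - 7) = (7 + 0)*((-2 + 16) - 7) = 7*(14 - 7) = 7*7 = 49)
43*A = 43*49 = 2107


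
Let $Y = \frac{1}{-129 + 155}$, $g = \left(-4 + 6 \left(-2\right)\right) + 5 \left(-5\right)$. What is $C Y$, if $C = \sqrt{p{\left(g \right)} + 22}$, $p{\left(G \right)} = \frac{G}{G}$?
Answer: $\frac{\sqrt{23}}{26} \approx 0.18446$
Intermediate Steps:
$g = -41$ ($g = \left(-4 - 12\right) - 25 = -16 - 25 = -41$)
$Y = \frac{1}{26} \approx 0.038462$
$p{\left(G \right)} = 1$
$C = \sqrt{23}$ ($C = \sqrt{1 + 22} = \sqrt{23} \approx 4.7958$)
$C Y = \sqrt{23} \cdot \frac{1}{26} = \frac{\sqrt{23}}{26}$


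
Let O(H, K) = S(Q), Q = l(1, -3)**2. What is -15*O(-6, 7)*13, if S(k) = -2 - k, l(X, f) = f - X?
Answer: 3510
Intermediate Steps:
Q = 16 (Q = (-3 - 1*1)**2 = (-3 - 1)**2 = (-4)**2 = 16)
O(H, K) = -18 (O(H, K) = -2 - 1*16 = -2 - 16 = -18)
-15*O(-6, 7)*13 = -15*(-18)*13 = 270*13 = 3510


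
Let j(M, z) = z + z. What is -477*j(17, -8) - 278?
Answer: 7354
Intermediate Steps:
j(M, z) = 2*z
-477*j(17, -8) - 278 = -954*(-8) - 278 = -477*(-16) - 278 = 7632 - 278 = 7354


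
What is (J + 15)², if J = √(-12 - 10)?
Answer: (15 + I*√22)² ≈ 203.0 + 140.71*I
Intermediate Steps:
J = I*√22 (J = √(-22) = I*√22 ≈ 4.6904*I)
(J + 15)² = (I*√22 + 15)² = (15 + I*√22)²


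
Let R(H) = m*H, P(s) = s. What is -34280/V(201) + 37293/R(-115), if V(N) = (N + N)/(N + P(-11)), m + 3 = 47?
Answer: -16485891893/1017060 ≈ -16209.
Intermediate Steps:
m = 44 (m = -3 + 47 = 44)
R(H) = 44*H
V(N) = 2*N/(-11 + N) (V(N) = (N + N)/(N - 11) = (2*N)/(-11 + N) = 2*N/(-11 + N))
-34280/V(201) + 37293/R(-115) = -34280/(2*201/(-11 + 201)) + 37293/((44*(-115))) = -34280/(2*201/190) + 37293/(-5060) = -34280/(2*201*(1/190)) + 37293*(-1/5060) = -34280/201/95 - 37293/5060 = -34280*95/201 - 37293/5060 = -3256600/201 - 37293/5060 = -16485891893/1017060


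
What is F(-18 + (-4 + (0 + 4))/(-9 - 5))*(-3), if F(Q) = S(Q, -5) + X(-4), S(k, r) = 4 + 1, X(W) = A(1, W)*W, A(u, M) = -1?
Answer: -27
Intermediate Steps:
X(W) = -W
S(k, r) = 5
F(Q) = 9 (F(Q) = 5 - 1*(-4) = 5 + 4 = 9)
F(-18 + (-4 + (0 + 4))/(-9 - 5))*(-3) = 9*(-3) = -27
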